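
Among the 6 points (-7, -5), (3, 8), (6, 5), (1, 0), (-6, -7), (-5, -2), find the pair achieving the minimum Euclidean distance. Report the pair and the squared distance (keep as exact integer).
Pair = ((-7, -5), (-6, -7)); squared distance = 5

Compute all C(6, 2) = 15 pairwise squared distances (x_i − x_j)² + (y_i − y_j)². The minimum is 5, attained by the pair ((-7, -5), (-6, -7)).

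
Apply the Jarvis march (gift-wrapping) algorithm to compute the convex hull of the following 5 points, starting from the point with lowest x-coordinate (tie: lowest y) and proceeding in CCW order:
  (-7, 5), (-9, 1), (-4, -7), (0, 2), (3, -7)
Hull (CCW) = [(-9, 1), (-4, -7), (3, -7), (0, 2), (-7, 5)]

Jarvis march: at each step, from the current hull vertex p, select the next vertex q as the point such that every other point lies strictly to the left of (or on) the directed line p → q. (Equivalently: for every other point r, the cross product (q − p) × (r − p) ≥ 0.)
Starting point (lowest x, tie lowest y): (-9, 1). Wrap until returning to start. Resulting hull: (-9, 1), (-4, -7), (3, -7), (0, 2), (-7, 5).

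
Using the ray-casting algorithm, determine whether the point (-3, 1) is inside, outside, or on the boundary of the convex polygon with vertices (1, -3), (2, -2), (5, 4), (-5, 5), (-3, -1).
The point (-3, 1) lies strictly inside the polygon

Cast a horizontal ray to the right from the query point and count how many polygon edges it crosses (each edge strictly once or zero times, handled with the usual half-open convention). 
Parity of crossings → odd ⇒ inside.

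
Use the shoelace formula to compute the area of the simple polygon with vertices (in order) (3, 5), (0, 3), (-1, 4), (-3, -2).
Area = 17/2

Shoelace formula: Area = (1/2) |Σ_i (x_i · y_{i+1} − x_{i+1} · y_i)| (indices mod n). Compute each cross term:
  (3)(3) − (0)(5) = 9
  (0)(4) − (-1)(3) = 3
  (-1)(-2) − (-3)(4) = 14
  (-3)(5) − (3)(-2) = -9
Sum = 17, so (signed) Area = 17/2 = 17/2, |Area| = 17/2.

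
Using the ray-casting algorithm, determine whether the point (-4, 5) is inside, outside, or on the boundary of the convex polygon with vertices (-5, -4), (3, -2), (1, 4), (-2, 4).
The point (-4, 5) lies strictly outside the polygon

Cast a horizontal ray to the right from the query point and count how many polygon edges it crosses (each edge strictly once or zero times, handled with the usual half-open convention). 
Parity of crossings → even ⇒ outside.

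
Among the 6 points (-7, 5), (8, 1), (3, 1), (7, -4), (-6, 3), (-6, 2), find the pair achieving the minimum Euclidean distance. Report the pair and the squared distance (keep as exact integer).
Pair = ((-6, 3), (-6, 2)); squared distance = 1

Compute all C(6, 2) = 15 pairwise squared distances (x_i − x_j)² + (y_i − y_j)². The minimum is 1, attained by the pair ((-6, 3), (-6, 2)).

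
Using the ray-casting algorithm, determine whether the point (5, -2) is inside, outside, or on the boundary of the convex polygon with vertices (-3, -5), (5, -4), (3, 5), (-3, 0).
The point (5, -2) lies strictly outside the polygon

Cast a horizontal ray to the right from the query point and count how many polygon edges it crosses (each edge strictly once or zero times, handled with the usual half-open convention). 
Parity of crossings → even ⇒ outside.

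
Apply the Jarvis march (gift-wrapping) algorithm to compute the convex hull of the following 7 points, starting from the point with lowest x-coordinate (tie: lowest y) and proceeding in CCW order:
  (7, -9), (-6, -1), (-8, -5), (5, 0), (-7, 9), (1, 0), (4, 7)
Hull (CCW) = [(-8, -5), (7, -9), (4, 7), (-7, 9)]

Jarvis march: at each step, from the current hull vertex p, select the next vertex q as the point such that every other point lies strictly to the left of (or on) the directed line p → q. (Equivalently: for every other point r, the cross product (q − p) × (r − p) ≥ 0.)
Starting point (lowest x, tie lowest y): (-8, -5). Wrap until returning to start. Resulting hull: (-8, -5), (7, -9), (4, 7), (-7, 9).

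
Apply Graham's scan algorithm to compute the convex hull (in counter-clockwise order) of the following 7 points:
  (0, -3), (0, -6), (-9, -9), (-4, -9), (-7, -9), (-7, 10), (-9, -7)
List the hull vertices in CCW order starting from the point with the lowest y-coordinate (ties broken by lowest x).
Hull (CCW) = [(-9, -9), (-4, -9), (0, -6), (0, -3), (-7, 10), (-9, -7)]

Graham scan procedure:
  1. Find the pivot p₀ = point with lowest y (tie → lowest x): (-9, -9).
  2. Sort the remaining points by polar angle around p₀.
  3. Walk through sorted points, maintaining a stack; pop the top while the last three entries make a non-left turn (cross product ≤ 0).
  4. Final stack is the convex hull in CCW order: (-9, -9), (-4, -9), (0, -6), (0, -3), (-7, 10), (-9, -7).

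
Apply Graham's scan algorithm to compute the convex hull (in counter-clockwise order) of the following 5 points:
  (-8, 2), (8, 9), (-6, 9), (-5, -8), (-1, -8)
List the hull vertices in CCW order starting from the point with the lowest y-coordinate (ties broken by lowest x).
Hull (CCW) = [(-5, -8), (-1, -8), (8, 9), (-6, 9), (-8, 2)]

Graham scan procedure:
  1. Find the pivot p₀ = point with lowest y (tie → lowest x): (-5, -8).
  2. Sort the remaining points by polar angle around p₀.
  3. Walk through sorted points, maintaining a stack; pop the top while the last three entries make a non-left turn (cross product ≤ 0).
  4. Final stack is the convex hull in CCW order: (-5, -8), (-1, -8), (8, 9), (-6, 9), (-8, 2).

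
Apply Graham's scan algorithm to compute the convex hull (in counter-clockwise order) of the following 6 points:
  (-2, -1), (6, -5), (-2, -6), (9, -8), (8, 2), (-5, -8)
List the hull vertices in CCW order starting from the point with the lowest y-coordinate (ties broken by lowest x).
Hull (CCW) = [(-5, -8), (9, -8), (8, 2), (-2, -1)]

Graham scan procedure:
  1. Find the pivot p₀ = point with lowest y (tie → lowest x): (-5, -8).
  2. Sort the remaining points by polar angle around p₀.
  3. Walk through sorted points, maintaining a stack; pop the top while the last three entries make a non-left turn (cross product ≤ 0).
  4. Final stack is the convex hull in CCW order: (-5, -8), (9, -8), (8, 2), (-2, -1).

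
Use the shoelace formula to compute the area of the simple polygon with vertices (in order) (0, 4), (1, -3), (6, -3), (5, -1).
Area = 20

Shoelace formula: Area = (1/2) |Σ_i (x_i · y_{i+1} − x_{i+1} · y_i)| (indices mod n). Compute each cross term:
  (0)(-3) − (1)(4) = -4
  (1)(-3) − (6)(-3) = 15
  (6)(-1) − (5)(-3) = 9
  (5)(4) − (0)(-1) = 20
Sum = 40, so (signed) Area = 40/2 = 20, |Area| = 20.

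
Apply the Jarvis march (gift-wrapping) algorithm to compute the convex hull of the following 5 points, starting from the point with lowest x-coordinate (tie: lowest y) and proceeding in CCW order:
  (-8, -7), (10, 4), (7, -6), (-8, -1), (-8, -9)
Hull (CCW) = [(-8, -9), (7, -6), (10, 4), (-8, -1)]

Jarvis march: at each step, from the current hull vertex p, select the next vertex q as the point such that every other point lies strictly to the left of (or on) the directed line p → q. (Equivalently: for every other point r, the cross product (q − p) × (r − p) ≥ 0.)
Starting point (lowest x, tie lowest y): (-8, -9). Wrap until returning to start. Resulting hull: (-8, -9), (7, -6), (10, 4), (-8, -1).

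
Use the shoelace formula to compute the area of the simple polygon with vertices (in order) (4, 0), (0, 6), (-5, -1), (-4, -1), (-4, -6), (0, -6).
Area = 123/2

Shoelace formula: Area = (1/2) |Σ_i (x_i · y_{i+1} − x_{i+1} · y_i)| (indices mod n). Compute each cross term:
  (4)(6) − (0)(0) = 24
  (0)(-1) − (-5)(6) = 30
  (-5)(-1) − (-4)(-1) = 1
  (-4)(-6) − (-4)(-1) = 20
  (-4)(-6) − (0)(-6) = 24
  (0)(0) − (4)(-6) = 24
Sum = 123, so (signed) Area = 123/2 = 123/2, |Area| = 123/2.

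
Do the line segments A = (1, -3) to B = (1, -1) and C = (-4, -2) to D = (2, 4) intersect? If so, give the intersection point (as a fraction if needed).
No (intersection of containing lines falls outside at least one segment)

Parametrize and solve: t = 3, s = 5/6. At least one of these is outside [0, 1], so the segments do not intersect.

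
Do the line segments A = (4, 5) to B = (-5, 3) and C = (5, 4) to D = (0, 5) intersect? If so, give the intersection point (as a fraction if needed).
Yes; intersection at (40/19, 87/19) (t = 4/19 on AB, s = 11/19 on CD)

Parametrize AB as A + t(B − A) = (4 + -9 t, 5 + -2 t) and CD as C + s(D − C) = (5 + -5 s, 4 + 1 s). Solve the linear system for (t, s). Determinant = 19 ≠ 0, so a unique intersection of the containing lines exists. Solution: t = 4/19, s = 11/19 — both in [0, 1], so the segments cross. Intersection point: (40/19, 87/19).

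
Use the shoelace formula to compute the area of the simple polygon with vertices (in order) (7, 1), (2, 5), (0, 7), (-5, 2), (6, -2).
Area = 50

Shoelace formula: Area = (1/2) |Σ_i (x_i · y_{i+1} − x_{i+1} · y_i)| (indices mod n). Compute each cross term:
  (7)(5) − (2)(1) = 33
  (2)(7) − (0)(5) = 14
  (0)(2) − (-5)(7) = 35
  (-5)(-2) − (6)(2) = -2
  (6)(1) − (7)(-2) = 20
Sum = 100, so (signed) Area = 100/2 = 50, |Area| = 50.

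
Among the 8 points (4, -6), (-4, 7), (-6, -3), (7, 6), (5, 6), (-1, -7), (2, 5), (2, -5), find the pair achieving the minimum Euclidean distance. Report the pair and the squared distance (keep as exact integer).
Pair = ((7, 6), (5, 6)); squared distance = 4

Compute all C(8, 2) = 28 pairwise squared distances (x_i − x_j)² + (y_i − y_j)². The minimum is 4, attained by the pair ((7, 6), (5, 6)).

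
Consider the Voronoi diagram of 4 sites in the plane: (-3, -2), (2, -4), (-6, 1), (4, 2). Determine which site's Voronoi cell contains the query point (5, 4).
Nearest site = (4, 2)

The Voronoi cell of site s contains exactly those query points closer to s than to any other site. Compute squared distances from q = (5, 4) to each site:
  (4 − 5)² + (2 − 4)² = 5
  (2 − 5)² + (-4 − 4)² = 73
  (-3 − 5)² + (-2 − 4)² = 100
  (-6 − 5)² + (1 − 4)² = 130
Minimum is attained by (4, 2), so q lies in its Voronoi cell.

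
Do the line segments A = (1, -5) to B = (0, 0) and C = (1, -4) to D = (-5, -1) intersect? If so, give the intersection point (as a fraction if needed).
Yes; intersection at (7/9, -35/9) (t = 2/9 on AB, s = 1/27 on CD)

Parametrize AB as A + t(B − A) = (1 + -1 t, -5 + 5 t) and CD as C + s(D − C) = (1 + -6 s, -4 + 3 s). Solve the linear system for (t, s). Determinant = -27 ≠ 0, so a unique intersection of the containing lines exists. Solution: t = 2/9, s = 1/27 — both in [0, 1], so the segments cross. Intersection point: (7/9, -35/9).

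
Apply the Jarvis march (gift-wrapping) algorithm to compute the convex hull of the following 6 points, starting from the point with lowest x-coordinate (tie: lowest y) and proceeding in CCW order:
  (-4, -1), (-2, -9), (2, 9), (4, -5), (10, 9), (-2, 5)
Hull (CCW) = [(-4, -1), (-2, -9), (4, -5), (10, 9), (2, 9), (-2, 5)]

Jarvis march: at each step, from the current hull vertex p, select the next vertex q as the point such that every other point lies strictly to the left of (or on) the directed line p → q. (Equivalently: for every other point r, the cross product (q − p) × (r − p) ≥ 0.)
Starting point (lowest x, tie lowest y): (-4, -1). Wrap until returning to start. Resulting hull: (-4, -1), (-2, -9), (4, -5), (10, 9), (2, 9), (-2, 5).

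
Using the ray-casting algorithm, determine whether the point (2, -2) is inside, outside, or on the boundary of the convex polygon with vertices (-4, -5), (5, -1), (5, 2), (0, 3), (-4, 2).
The point (2, -2) lies strictly inside the polygon

Cast a horizontal ray to the right from the query point and count how many polygon edges it crosses (each edge strictly once or zero times, handled with the usual half-open convention). 
Parity of crossings → odd ⇒ inside.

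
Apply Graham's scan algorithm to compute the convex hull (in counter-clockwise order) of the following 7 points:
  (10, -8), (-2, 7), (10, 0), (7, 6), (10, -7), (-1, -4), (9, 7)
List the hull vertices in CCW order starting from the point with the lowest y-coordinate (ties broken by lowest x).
Hull (CCW) = [(10, -8), (10, 0), (9, 7), (-2, 7), (-1, -4)]

Graham scan procedure:
  1. Find the pivot p₀ = point with lowest y (tie → lowest x): (10, -8).
  2. Sort the remaining points by polar angle around p₀.
  3. Walk through sorted points, maintaining a stack; pop the top while the last three entries make a non-left turn (cross product ≤ 0).
  4. Final stack is the convex hull in CCW order: (10, -8), (10, 0), (9, 7), (-2, 7), (-1, -4).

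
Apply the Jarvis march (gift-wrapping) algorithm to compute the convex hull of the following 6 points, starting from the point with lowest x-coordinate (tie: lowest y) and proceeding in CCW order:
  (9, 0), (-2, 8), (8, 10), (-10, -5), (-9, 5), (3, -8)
Hull (CCW) = [(-10, -5), (3, -8), (9, 0), (8, 10), (-2, 8), (-9, 5)]

Jarvis march: at each step, from the current hull vertex p, select the next vertex q as the point such that every other point lies strictly to the left of (or on) the directed line p → q. (Equivalently: for every other point r, the cross product (q − p) × (r − p) ≥ 0.)
Starting point (lowest x, tie lowest y): (-10, -5). Wrap until returning to start. Resulting hull: (-10, -5), (3, -8), (9, 0), (8, 10), (-2, 8), (-9, 5).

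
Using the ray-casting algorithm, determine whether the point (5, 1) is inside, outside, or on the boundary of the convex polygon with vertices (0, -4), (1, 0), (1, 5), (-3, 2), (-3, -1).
The point (5, 1) lies strictly outside the polygon

Cast a horizontal ray to the right from the query point and count how many polygon edges it crosses (each edge strictly once or zero times, handled with the usual half-open convention). 
Parity of crossings → even ⇒ outside.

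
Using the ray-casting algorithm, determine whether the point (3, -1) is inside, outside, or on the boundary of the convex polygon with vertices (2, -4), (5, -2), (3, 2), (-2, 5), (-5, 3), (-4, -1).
The point (3, -1) lies strictly inside the polygon

Cast a horizontal ray to the right from the query point and count how many polygon edges it crosses (each edge strictly once or zero times, handled with the usual half-open convention). 
Parity of crossings → odd ⇒ inside.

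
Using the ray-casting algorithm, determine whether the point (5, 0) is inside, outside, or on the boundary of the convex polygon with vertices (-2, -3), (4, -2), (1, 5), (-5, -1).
The point (5, 0) lies strictly outside the polygon

Cast a horizontal ray to the right from the query point and count how many polygon edges it crosses (each edge strictly once or zero times, handled with the usual half-open convention). 
Parity of crossings → even ⇒ outside.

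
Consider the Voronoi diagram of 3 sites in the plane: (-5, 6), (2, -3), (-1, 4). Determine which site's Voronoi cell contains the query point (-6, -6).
Nearest site = (2, -3)

The Voronoi cell of site s contains exactly those query points closer to s than to any other site. Compute squared distances from q = (-6, -6) to each site:
  (2 − -6)² + (-3 − -6)² = 73
  (-1 − -6)² + (4 − -6)² = 125
  (-5 − -6)² + (6 − -6)² = 145
Minimum is attained by (2, -3), so q lies in its Voronoi cell.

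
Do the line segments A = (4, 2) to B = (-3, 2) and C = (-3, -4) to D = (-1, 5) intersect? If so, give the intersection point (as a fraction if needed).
Yes; intersection at (-5/3, 2) (t = 17/21 on AB, s = 2/3 on CD)

Parametrize AB as A + t(B − A) = (4 + -7 t, 2 + 0 t) and CD as C + s(D − C) = (-3 + 2 s, -4 + 9 s). Solve the linear system for (t, s). Determinant = 63 ≠ 0, so a unique intersection of the containing lines exists. Solution: t = 17/21, s = 2/3 — both in [0, 1], so the segments cross. Intersection point: (-5/3, 2).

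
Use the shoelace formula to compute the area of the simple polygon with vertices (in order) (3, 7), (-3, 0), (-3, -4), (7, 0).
Area = 55

Shoelace formula: Area = (1/2) |Σ_i (x_i · y_{i+1} − x_{i+1} · y_i)| (indices mod n). Compute each cross term:
  (3)(0) − (-3)(7) = 21
  (-3)(-4) − (-3)(0) = 12
  (-3)(0) − (7)(-4) = 28
  (7)(7) − (3)(0) = 49
Sum = 110, so (signed) Area = 110/2 = 55, |Area| = 55.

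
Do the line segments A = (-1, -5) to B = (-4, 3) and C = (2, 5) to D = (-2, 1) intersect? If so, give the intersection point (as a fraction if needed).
No (intersection of containing lines falls outside at least one segment)

Parametrize and solve: t = 7/11, s = 27/22. At least one of these is outside [0, 1], so the segments do not intersect.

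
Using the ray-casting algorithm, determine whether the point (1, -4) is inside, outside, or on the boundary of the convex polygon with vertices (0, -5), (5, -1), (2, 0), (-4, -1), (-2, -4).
The point (1, -4) lies strictly inside the polygon

Cast a horizontal ray to the right from the query point and count how many polygon edges it crosses (each edge strictly once or zero times, handled with the usual half-open convention). 
Parity of crossings → odd ⇒ inside.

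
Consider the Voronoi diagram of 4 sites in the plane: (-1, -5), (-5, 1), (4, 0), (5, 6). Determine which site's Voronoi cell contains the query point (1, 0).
Nearest site = (4, 0)

The Voronoi cell of site s contains exactly those query points closer to s than to any other site. Compute squared distances from q = (1, 0) to each site:
  (4 − 1)² + (0 − 0)² = 9
  (-1 − 1)² + (-5 − 0)² = 29
  (-5 − 1)² + (1 − 0)² = 37
  (5 − 1)² + (6 − 0)² = 52
Minimum is attained by (4, 0), so q lies in its Voronoi cell.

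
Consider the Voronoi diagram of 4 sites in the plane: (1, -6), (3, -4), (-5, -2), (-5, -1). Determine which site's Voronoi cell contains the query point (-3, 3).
Nearest site = (-5, -1)

The Voronoi cell of site s contains exactly those query points closer to s than to any other site. Compute squared distances from q = (-3, 3) to each site:
  (-5 − -3)² + (-1 − 3)² = 20
  (-5 − -3)² + (-2 − 3)² = 29
  (3 − -3)² + (-4 − 3)² = 85
  (1 − -3)² + (-6 − 3)² = 97
Minimum is attained by (-5, -1), so q lies in its Voronoi cell.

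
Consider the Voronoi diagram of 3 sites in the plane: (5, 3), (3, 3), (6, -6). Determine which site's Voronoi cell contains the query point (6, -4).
Nearest site = (6, -6)

The Voronoi cell of site s contains exactly those query points closer to s than to any other site. Compute squared distances from q = (6, -4) to each site:
  (6 − 6)² + (-6 − -4)² = 4
  (5 − 6)² + (3 − -4)² = 50
  (3 − 6)² + (3 − -4)² = 58
Minimum is attained by (6, -6), so q lies in its Voronoi cell.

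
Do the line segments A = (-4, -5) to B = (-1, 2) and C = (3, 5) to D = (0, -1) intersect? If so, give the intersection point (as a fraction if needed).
No (intersection of containing lines falls outside at least one segment)

Parametrize and solve: t = -4, s = 19/3. At least one of these is outside [0, 1], so the segments do not intersect.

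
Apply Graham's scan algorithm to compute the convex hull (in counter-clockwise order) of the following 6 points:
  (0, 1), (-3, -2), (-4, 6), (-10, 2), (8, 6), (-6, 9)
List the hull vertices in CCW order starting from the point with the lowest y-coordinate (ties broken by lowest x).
Hull (CCW) = [(-3, -2), (8, 6), (-6, 9), (-10, 2)]

Graham scan procedure:
  1. Find the pivot p₀ = point with lowest y (tie → lowest x): (-3, -2).
  2. Sort the remaining points by polar angle around p₀.
  3. Walk through sorted points, maintaining a stack; pop the top while the last three entries make a non-left turn (cross product ≤ 0).
  4. Final stack is the convex hull in CCW order: (-3, -2), (8, 6), (-6, 9), (-10, 2).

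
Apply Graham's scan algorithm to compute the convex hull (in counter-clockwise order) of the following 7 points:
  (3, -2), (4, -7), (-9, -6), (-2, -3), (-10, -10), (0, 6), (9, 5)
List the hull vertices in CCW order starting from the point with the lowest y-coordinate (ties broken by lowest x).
Hull (CCW) = [(-10, -10), (4, -7), (9, 5), (0, 6), (-9, -6)]

Graham scan procedure:
  1. Find the pivot p₀ = point with lowest y (tie → lowest x): (-10, -10).
  2. Sort the remaining points by polar angle around p₀.
  3. Walk through sorted points, maintaining a stack; pop the top while the last three entries make a non-left turn (cross product ≤ 0).
  4. Final stack is the convex hull in CCW order: (-10, -10), (4, -7), (9, 5), (0, 6), (-9, -6).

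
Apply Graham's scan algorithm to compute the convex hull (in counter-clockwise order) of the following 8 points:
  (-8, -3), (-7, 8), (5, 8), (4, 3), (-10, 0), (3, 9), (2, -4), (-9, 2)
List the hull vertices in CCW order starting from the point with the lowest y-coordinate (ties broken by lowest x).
Hull (CCW) = [(2, -4), (4, 3), (5, 8), (3, 9), (-7, 8), (-10, 0), (-8, -3)]

Graham scan procedure:
  1. Find the pivot p₀ = point with lowest y (tie → lowest x): (2, -4).
  2. Sort the remaining points by polar angle around p₀.
  3. Walk through sorted points, maintaining a stack; pop the top while the last three entries make a non-left turn (cross product ≤ 0).
  4. Final stack is the convex hull in CCW order: (2, -4), (4, 3), (5, 8), (3, 9), (-7, 8), (-10, 0), (-8, -3).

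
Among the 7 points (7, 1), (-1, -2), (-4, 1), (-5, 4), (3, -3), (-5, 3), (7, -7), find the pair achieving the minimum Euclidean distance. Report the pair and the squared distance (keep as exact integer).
Pair = ((-5, 4), (-5, 3)); squared distance = 1

Compute all C(7, 2) = 21 pairwise squared distances (x_i − x_j)² + (y_i − y_j)². The minimum is 1, attained by the pair ((-5, 4), (-5, 3)).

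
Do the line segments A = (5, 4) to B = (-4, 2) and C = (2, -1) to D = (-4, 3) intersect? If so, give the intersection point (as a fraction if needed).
Yes; intersection at (-23/8, 9/4) (t = 7/8 on AB, s = 13/16 on CD)

Parametrize AB as A + t(B − A) = (5 + -9 t, 4 + -2 t) and CD as C + s(D − C) = (2 + -6 s, -1 + 4 s). Solve the linear system for (t, s). Determinant = 48 ≠ 0, so a unique intersection of the containing lines exists. Solution: t = 7/8, s = 13/16 — both in [0, 1], so the segments cross. Intersection point: (-23/8, 9/4).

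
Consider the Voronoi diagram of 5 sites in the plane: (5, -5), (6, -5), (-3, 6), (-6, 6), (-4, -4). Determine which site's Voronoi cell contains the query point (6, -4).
Nearest site = (6, -5)

The Voronoi cell of site s contains exactly those query points closer to s than to any other site. Compute squared distances from q = (6, -4) to each site:
  (6 − 6)² + (-5 − -4)² = 1
  (5 − 6)² + (-5 − -4)² = 2
  (-4 − 6)² + (-4 − -4)² = 100
  (-3 − 6)² + (6 − -4)² = 181
  (-6 − 6)² + (6 − -4)² = 244
Minimum is attained by (6, -5), so q lies in its Voronoi cell.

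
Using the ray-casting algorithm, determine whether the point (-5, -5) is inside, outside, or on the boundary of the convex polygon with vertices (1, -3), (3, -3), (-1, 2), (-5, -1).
The point (-5, -5) lies strictly outside the polygon

Cast a horizontal ray to the right from the query point and count how many polygon edges it crosses (each edge strictly once or zero times, handled with the usual half-open convention). 
Parity of crossings → even ⇒ outside.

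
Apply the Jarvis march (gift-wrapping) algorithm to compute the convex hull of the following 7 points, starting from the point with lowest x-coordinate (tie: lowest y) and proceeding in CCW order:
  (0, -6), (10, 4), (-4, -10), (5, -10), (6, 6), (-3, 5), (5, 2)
Hull (CCW) = [(-4, -10), (5, -10), (10, 4), (6, 6), (-3, 5)]

Jarvis march: at each step, from the current hull vertex p, select the next vertex q as the point such that every other point lies strictly to the left of (or on) the directed line p → q. (Equivalently: for every other point r, the cross product (q − p) × (r − p) ≥ 0.)
Starting point (lowest x, tie lowest y): (-4, -10). Wrap until returning to start. Resulting hull: (-4, -10), (5, -10), (10, 4), (6, 6), (-3, 5).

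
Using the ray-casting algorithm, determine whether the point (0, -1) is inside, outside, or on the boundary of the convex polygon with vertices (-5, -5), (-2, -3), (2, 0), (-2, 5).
The point (0, -1) lies strictly inside the polygon

Cast a horizontal ray to the right from the query point and count how many polygon edges it crosses (each edge strictly once or zero times, handled with the usual half-open convention). 
Parity of crossings → odd ⇒ inside.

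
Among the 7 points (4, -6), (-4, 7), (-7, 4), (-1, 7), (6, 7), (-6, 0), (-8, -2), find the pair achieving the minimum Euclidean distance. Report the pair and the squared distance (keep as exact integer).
Pair = ((-6, 0), (-8, -2)); squared distance = 8

Compute all C(7, 2) = 21 pairwise squared distances (x_i − x_j)² + (y_i − y_j)². The minimum is 8, attained by the pair ((-6, 0), (-8, -2)).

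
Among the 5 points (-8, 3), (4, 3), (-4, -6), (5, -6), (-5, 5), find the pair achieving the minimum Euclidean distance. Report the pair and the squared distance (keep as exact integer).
Pair = ((-8, 3), (-5, 5)); squared distance = 13

Compute all C(5, 2) = 10 pairwise squared distances (x_i − x_j)² + (y_i − y_j)². The minimum is 13, attained by the pair ((-8, 3), (-5, 5)).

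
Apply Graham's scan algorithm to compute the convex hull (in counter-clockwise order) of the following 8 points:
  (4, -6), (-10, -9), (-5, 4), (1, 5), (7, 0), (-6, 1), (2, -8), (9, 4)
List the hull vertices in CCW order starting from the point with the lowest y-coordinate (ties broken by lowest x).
Hull (CCW) = [(-10, -9), (2, -8), (4, -6), (9, 4), (1, 5), (-5, 4)]

Graham scan procedure:
  1. Find the pivot p₀ = point with lowest y (tie → lowest x): (-10, -9).
  2. Sort the remaining points by polar angle around p₀.
  3. Walk through sorted points, maintaining a stack; pop the top while the last three entries make a non-left turn (cross product ≤ 0).
  4. Final stack is the convex hull in CCW order: (-10, -9), (2, -8), (4, -6), (9, 4), (1, 5), (-5, 4).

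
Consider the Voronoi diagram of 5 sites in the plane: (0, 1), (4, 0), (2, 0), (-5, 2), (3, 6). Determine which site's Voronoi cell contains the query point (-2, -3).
Nearest site = (0, 1)

The Voronoi cell of site s contains exactly those query points closer to s than to any other site. Compute squared distances from q = (-2, -3) to each site:
  (0 − -2)² + (1 − -3)² = 20
  (2 − -2)² + (0 − -3)² = 25
  (-5 − -2)² + (2 − -3)² = 34
  (4 − -2)² + (0 − -3)² = 45
  (3 − -2)² + (6 − -3)² = 106
Minimum is attained by (0, 1), so q lies in its Voronoi cell.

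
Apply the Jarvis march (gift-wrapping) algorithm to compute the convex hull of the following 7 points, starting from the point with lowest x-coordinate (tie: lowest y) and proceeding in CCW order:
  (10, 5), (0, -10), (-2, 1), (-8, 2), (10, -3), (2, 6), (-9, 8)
Hull (CCW) = [(-9, 8), (-8, 2), (0, -10), (10, -3), (10, 5)]

Jarvis march: at each step, from the current hull vertex p, select the next vertex q as the point such that every other point lies strictly to the left of (or on) the directed line p → q. (Equivalently: for every other point r, the cross product (q − p) × (r − p) ≥ 0.)
Starting point (lowest x, tie lowest y): (-9, 8). Wrap until returning to start. Resulting hull: (-9, 8), (-8, 2), (0, -10), (10, -3), (10, 5).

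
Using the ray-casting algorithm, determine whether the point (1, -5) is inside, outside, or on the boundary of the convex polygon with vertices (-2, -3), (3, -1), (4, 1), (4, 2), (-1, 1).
The point (1, -5) lies strictly outside the polygon

Cast a horizontal ray to the right from the query point and count how many polygon edges it crosses (each edge strictly once or zero times, handled with the usual half-open convention). 
Parity of crossings → even ⇒ outside.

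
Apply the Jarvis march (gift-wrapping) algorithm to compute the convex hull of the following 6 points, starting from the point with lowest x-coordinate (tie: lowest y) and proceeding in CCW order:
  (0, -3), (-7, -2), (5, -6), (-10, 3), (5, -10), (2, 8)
Hull (CCW) = [(-10, 3), (-7, -2), (5, -10), (5, -6), (2, 8)]

Jarvis march: at each step, from the current hull vertex p, select the next vertex q as the point such that every other point lies strictly to the left of (or on) the directed line p → q. (Equivalently: for every other point r, the cross product (q − p) × (r − p) ≥ 0.)
Starting point (lowest x, tie lowest y): (-10, 3). Wrap until returning to start. Resulting hull: (-10, 3), (-7, -2), (5, -10), (5, -6), (2, 8).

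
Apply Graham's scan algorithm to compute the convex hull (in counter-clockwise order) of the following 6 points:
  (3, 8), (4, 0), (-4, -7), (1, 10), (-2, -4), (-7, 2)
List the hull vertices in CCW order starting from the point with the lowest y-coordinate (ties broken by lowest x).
Hull (CCW) = [(-4, -7), (4, 0), (3, 8), (1, 10), (-7, 2)]

Graham scan procedure:
  1. Find the pivot p₀ = point with lowest y (tie → lowest x): (-4, -7).
  2. Sort the remaining points by polar angle around p₀.
  3. Walk through sorted points, maintaining a stack; pop the top while the last three entries make a non-left turn (cross product ≤ 0).
  4. Final stack is the convex hull in CCW order: (-4, -7), (4, 0), (3, 8), (1, 10), (-7, 2).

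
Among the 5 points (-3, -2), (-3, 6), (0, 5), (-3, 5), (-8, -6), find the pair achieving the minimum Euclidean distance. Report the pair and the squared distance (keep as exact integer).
Pair = ((-3, 6), (-3, 5)); squared distance = 1

Compute all C(5, 2) = 10 pairwise squared distances (x_i − x_j)² + (y_i − y_j)². The minimum is 1, attained by the pair ((-3, 6), (-3, 5)).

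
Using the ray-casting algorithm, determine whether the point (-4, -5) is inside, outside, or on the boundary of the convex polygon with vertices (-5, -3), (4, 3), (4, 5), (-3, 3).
The point (-4, -5) lies strictly outside the polygon

Cast a horizontal ray to the right from the query point and count how many polygon edges it crosses (each edge strictly once or zero times, handled with the usual half-open convention). 
Parity of crossings → even ⇒ outside.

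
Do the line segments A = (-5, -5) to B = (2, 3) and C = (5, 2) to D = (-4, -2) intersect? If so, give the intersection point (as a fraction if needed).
Yes; intersection at (-59/44, -9/11) (t = 23/44 on AB, s = 31/44 on CD)

Parametrize AB as A + t(B − A) = (-5 + 7 t, -5 + 8 t) and CD as C + s(D − C) = (5 + -9 s, 2 + -4 s). Solve the linear system for (t, s). Determinant = -44 ≠ 0, so a unique intersection of the containing lines exists. Solution: t = 23/44, s = 31/44 — both in [0, 1], so the segments cross. Intersection point: (-59/44, -9/11).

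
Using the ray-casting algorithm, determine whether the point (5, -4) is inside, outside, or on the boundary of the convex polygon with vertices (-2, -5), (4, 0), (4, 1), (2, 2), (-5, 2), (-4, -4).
The point (5, -4) lies strictly outside the polygon

Cast a horizontal ray to the right from the query point and count how many polygon edges it crosses (each edge strictly once or zero times, handled with the usual half-open convention). 
Parity of crossings → even ⇒ outside.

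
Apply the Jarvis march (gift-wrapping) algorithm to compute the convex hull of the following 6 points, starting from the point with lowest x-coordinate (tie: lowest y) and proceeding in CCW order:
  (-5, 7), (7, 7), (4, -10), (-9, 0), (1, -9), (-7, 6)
Hull (CCW) = [(-9, 0), (1, -9), (4, -10), (7, 7), (-5, 7), (-7, 6)]

Jarvis march: at each step, from the current hull vertex p, select the next vertex q as the point such that every other point lies strictly to the left of (or on) the directed line p → q. (Equivalently: for every other point r, the cross product (q − p) × (r − p) ≥ 0.)
Starting point (lowest x, tie lowest y): (-9, 0). Wrap until returning to start. Resulting hull: (-9, 0), (1, -9), (4, -10), (7, 7), (-5, 7), (-7, 6).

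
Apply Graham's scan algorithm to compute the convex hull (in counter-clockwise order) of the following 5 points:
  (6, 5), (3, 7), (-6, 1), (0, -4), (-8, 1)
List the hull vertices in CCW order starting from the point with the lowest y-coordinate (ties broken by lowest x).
Hull (CCW) = [(0, -4), (6, 5), (3, 7), (-8, 1)]

Graham scan procedure:
  1. Find the pivot p₀ = point with lowest y (tie → lowest x): (0, -4).
  2. Sort the remaining points by polar angle around p₀.
  3. Walk through sorted points, maintaining a stack; pop the top while the last three entries make a non-left turn (cross product ≤ 0).
  4. Final stack is the convex hull in CCW order: (0, -4), (6, 5), (3, 7), (-8, 1).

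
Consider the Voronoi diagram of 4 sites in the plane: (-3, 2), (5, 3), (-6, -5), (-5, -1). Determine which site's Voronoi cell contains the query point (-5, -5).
Nearest site = (-6, -5)

The Voronoi cell of site s contains exactly those query points closer to s than to any other site. Compute squared distances from q = (-5, -5) to each site:
  (-6 − -5)² + (-5 − -5)² = 1
  (-5 − -5)² + (-1 − -5)² = 16
  (-3 − -5)² + (2 − -5)² = 53
  (5 − -5)² + (3 − -5)² = 164
Minimum is attained by (-6, -5), so q lies in its Voronoi cell.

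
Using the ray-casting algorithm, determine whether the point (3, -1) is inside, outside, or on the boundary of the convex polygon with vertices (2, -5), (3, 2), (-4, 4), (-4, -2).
The point (3, -1) lies strictly outside the polygon

Cast a horizontal ray to the right from the query point and count how many polygon edges it crosses (each edge strictly once or zero times, handled with the usual half-open convention). 
Parity of crossings → even ⇒ outside.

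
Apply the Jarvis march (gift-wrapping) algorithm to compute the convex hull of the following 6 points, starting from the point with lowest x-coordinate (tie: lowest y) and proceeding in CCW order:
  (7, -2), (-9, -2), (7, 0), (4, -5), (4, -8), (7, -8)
Hull (CCW) = [(-9, -2), (4, -8), (7, -8), (7, 0)]

Jarvis march: at each step, from the current hull vertex p, select the next vertex q as the point such that every other point lies strictly to the left of (or on) the directed line p → q. (Equivalently: for every other point r, the cross product (q − p) × (r − p) ≥ 0.)
Starting point (lowest x, tie lowest y): (-9, -2). Wrap until returning to start. Resulting hull: (-9, -2), (4, -8), (7, -8), (7, 0).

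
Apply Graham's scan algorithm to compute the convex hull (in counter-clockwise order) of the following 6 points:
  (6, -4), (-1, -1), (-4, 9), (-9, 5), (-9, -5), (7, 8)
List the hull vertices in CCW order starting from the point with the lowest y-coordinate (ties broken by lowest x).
Hull (CCW) = [(-9, -5), (6, -4), (7, 8), (-4, 9), (-9, 5)]

Graham scan procedure:
  1. Find the pivot p₀ = point with lowest y (tie → lowest x): (-9, -5).
  2. Sort the remaining points by polar angle around p₀.
  3. Walk through sorted points, maintaining a stack; pop the top while the last three entries make a non-left turn (cross product ≤ 0).
  4. Final stack is the convex hull in CCW order: (-9, -5), (6, -4), (7, 8), (-4, 9), (-9, 5).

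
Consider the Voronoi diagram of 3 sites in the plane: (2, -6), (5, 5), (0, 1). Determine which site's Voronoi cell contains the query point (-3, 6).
Nearest site = (0, 1)

The Voronoi cell of site s contains exactly those query points closer to s than to any other site. Compute squared distances from q = (-3, 6) to each site:
  (0 − -3)² + (1 − 6)² = 34
  (5 − -3)² + (5 − 6)² = 65
  (2 − -3)² + (-6 − 6)² = 169
Minimum is attained by (0, 1), so q lies in its Voronoi cell.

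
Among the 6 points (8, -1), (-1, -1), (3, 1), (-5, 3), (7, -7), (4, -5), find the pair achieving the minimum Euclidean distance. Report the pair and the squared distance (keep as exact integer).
Pair = ((7, -7), (4, -5)); squared distance = 13

Compute all C(6, 2) = 15 pairwise squared distances (x_i − x_j)² + (y_i − y_j)². The minimum is 13, attained by the pair ((7, -7), (4, -5)).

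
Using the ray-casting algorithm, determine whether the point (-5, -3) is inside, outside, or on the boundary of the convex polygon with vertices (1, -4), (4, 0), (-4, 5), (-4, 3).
The point (-5, -3) lies strictly outside the polygon

Cast a horizontal ray to the right from the query point and count how many polygon edges it crosses (each edge strictly once or zero times, handled with the usual half-open convention). 
Parity of crossings → even ⇒ outside.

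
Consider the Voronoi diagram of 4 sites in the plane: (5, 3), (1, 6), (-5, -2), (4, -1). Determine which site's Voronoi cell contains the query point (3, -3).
Nearest site = (4, -1)

The Voronoi cell of site s contains exactly those query points closer to s than to any other site. Compute squared distances from q = (3, -3) to each site:
  (4 − 3)² + (-1 − -3)² = 5
  (5 − 3)² + (3 − -3)² = 40
  (-5 − 3)² + (-2 − -3)² = 65
  (1 − 3)² + (6 − -3)² = 85
Minimum is attained by (4, -1), so q lies in its Voronoi cell.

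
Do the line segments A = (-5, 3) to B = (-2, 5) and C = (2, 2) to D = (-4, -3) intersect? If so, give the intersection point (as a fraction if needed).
No (intersection of containing lines falls outside at least one segment)

Parametrize and solve: t = 41/3, s = -17/3. At least one of these is outside [0, 1], so the segments do not intersect.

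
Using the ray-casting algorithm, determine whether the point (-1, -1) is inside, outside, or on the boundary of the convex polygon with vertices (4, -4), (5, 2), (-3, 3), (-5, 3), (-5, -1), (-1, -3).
The point (-1, -1) lies strictly inside the polygon

Cast a horizontal ray to the right from the query point and count how many polygon edges it crosses (each edge strictly once or zero times, handled with the usual half-open convention). 
Parity of crossings → odd ⇒ inside.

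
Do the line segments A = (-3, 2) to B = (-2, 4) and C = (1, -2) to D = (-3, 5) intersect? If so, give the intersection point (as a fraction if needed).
Yes; intersection at (-11/5, 18/5) (t = 4/5 on AB, s = 4/5 on CD)

Parametrize AB as A + t(B − A) = (-3 + 1 t, 2 + 2 t) and CD as C + s(D − C) = (1 + -4 s, -2 + 7 s). Solve the linear system for (t, s). Determinant = -15 ≠ 0, so a unique intersection of the containing lines exists. Solution: t = 4/5, s = 4/5 — both in [0, 1], so the segments cross. Intersection point: (-11/5, 18/5).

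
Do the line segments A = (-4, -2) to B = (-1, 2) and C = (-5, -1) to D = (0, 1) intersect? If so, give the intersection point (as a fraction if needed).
Yes; intersection at (-5/2, 0) (t = 1/2 on AB, s = 1/2 on CD)

Parametrize AB as A + t(B − A) = (-4 + 3 t, -2 + 4 t) and CD as C + s(D − C) = (-5 + 5 s, -1 + 2 s). Solve the linear system for (t, s). Determinant = 14 ≠ 0, so a unique intersection of the containing lines exists. Solution: t = 1/2, s = 1/2 — both in [0, 1], so the segments cross. Intersection point: (-5/2, 0).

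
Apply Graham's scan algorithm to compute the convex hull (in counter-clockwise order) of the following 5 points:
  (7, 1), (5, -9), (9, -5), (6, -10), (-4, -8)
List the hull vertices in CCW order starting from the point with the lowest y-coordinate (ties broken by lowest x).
Hull (CCW) = [(6, -10), (9, -5), (7, 1), (-4, -8)]

Graham scan procedure:
  1. Find the pivot p₀ = point with lowest y (tie → lowest x): (6, -10).
  2. Sort the remaining points by polar angle around p₀.
  3. Walk through sorted points, maintaining a stack; pop the top while the last three entries make a non-left turn (cross product ≤ 0).
  4. Final stack is the convex hull in CCW order: (6, -10), (9, -5), (7, 1), (-4, -8).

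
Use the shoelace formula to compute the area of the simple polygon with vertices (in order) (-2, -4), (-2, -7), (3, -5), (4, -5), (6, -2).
Area = 18

Shoelace formula: Area = (1/2) |Σ_i (x_i · y_{i+1} − x_{i+1} · y_i)| (indices mod n). Compute each cross term:
  (-2)(-7) − (-2)(-4) = 6
  (-2)(-5) − (3)(-7) = 31
  (3)(-5) − (4)(-5) = 5
  (4)(-2) − (6)(-5) = 22
  (6)(-4) − (-2)(-2) = -28
Sum = 36, so (signed) Area = 36/2 = 18, |Area| = 18.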